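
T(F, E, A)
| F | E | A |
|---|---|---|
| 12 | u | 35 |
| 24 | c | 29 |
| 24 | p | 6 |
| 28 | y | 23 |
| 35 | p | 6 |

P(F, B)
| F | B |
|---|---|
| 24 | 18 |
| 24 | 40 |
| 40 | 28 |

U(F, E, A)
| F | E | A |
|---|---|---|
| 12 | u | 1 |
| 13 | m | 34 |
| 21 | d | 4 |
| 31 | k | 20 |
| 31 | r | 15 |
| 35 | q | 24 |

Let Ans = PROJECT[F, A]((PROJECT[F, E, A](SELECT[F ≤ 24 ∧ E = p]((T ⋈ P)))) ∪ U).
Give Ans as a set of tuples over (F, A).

{(12, 1), (13, 34), (21, 4), (24, 6), (31, 15), (31, 20), (35, 24)}

Joining T and P on F yields {(24, c, 29, 18), (24, c, 29, 40), (24, p, 6, 18), (24, p, 6, 40)}.
σ[F ≤ 24 ∧ E = p]: keep tuples satisfying F ≤ 24 ∧ E = p → {(24, p, 6, 18), (24, p, 6, 40)}
π[F, E, A]: project onto (F, E, A) (1 duplicate(s) eliminated) → {(24, p, 6)}
Set union of the two operands is {(12, u, 1), (13, m, 34), (21, d, 4), (24, p, 6), (31, k, 20), (31, r, 15), (35, q, 24)}.
π[F, A]: project onto (F, A) → {(12, 1), (13, 34), (21, 4), (24, 6), (31, 15), (31, 20), (35, 24)}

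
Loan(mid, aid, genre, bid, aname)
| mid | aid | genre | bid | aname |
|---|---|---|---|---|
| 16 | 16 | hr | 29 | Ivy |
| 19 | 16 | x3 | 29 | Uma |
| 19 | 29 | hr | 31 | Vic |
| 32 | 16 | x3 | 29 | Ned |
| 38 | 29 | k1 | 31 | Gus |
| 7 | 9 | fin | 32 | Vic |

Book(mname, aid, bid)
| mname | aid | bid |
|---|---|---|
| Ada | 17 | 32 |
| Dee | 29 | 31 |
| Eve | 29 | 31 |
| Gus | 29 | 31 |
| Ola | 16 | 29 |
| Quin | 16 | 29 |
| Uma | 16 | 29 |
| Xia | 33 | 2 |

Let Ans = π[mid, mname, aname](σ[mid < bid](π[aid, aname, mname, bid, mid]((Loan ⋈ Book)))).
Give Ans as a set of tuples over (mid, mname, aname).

Natural join on aid, bid: {(16, 16, hr, 29, Ivy, Ola), (16, 16, hr, 29, Ivy, Quin), (16, 16, hr, 29, Ivy, Uma), (19, 16, x3, 29, Uma, Ola), (19, 16, x3, 29, Uma, Quin), (19, 16, x3, 29, Uma, Uma), (19, 29, hr, 31, Vic, Dee), (19, 29, hr, 31, Vic, Eve), (19, 29, hr, 31, Vic, Gus), (32, 16, x3, 29, Ned, Ola), (32, 16, x3, 29, Ned, Quin), (32, 16, x3, 29, Ned, Uma), (38, 29, k1, 31, Gus, Dee), (38, 29, k1, 31, Gus, Eve), (38, 29, k1, 31, Gus, Gus)}
Keep only column(s) aid, aname, mname, bid, mid: {(16, Ivy, Ola, 29, 16), (16, Ivy, Quin, 29, 16), (16, Ivy, Uma, 29, 16), (16, Ned, Ola, 29, 32), (16, Ned, Quin, 29, 32), (16, Ned, Uma, 29, 32), (16, Uma, Ola, 29, 19), (16, Uma, Quin, 29, 19), (16, Uma, Uma, 29, 19), (29, Gus, Dee, 31, 38), (29, Gus, Eve, 31, 38), (29, Gus, Gus, 31, 38), (29, Vic, Dee, 31, 19), (29, Vic, Eve, 31, 19), (29, Vic, Gus, 31, 19)}
Filtering on mid < bid leaves {(16, Ivy, Ola, 29, 16), (16, Ivy, Quin, 29, 16), (16, Ivy, Uma, 29, 16), (16, Uma, Ola, 29, 19), (16, Uma, Quin, 29, 19), (16, Uma, Uma, 29, 19), (29, Vic, Dee, 31, 19), (29, Vic, Eve, 31, 19), (29, Vic, Gus, 31, 19)}.
Keep only column(s) mid, mname, aname: {(16, Ola, Ivy), (16, Quin, Ivy), (16, Uma, Ivy), (19, Dee, Vic), (19, Eve, Vic), (19, Gus, Vic), (19, Ola, Uma), (19, Quin, Uma), (19, Uma, Uma)}

{(16, Ola, Ivy), (16, Quin, Ivy), (16, Uma, Ivy), (19, Dee, Vic), (19, Eve, Vic), (19, Gus, Vic), (19, Ola, Uma), (19, Quin, Uma), (19, Uma, Uma)}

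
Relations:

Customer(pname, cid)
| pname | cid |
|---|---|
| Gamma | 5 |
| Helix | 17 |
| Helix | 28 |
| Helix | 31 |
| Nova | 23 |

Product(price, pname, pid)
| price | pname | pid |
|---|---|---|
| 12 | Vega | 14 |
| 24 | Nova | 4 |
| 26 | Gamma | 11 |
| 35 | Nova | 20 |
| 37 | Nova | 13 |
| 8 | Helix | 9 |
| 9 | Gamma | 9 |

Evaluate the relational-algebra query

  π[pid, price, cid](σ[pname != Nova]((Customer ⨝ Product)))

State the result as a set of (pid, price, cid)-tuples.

{(11, 26, 5), (9, 8, 17), (9, 8, 28), (9, 8, 31), (9, 9, 5)}

Joining Customer and Product on pname yields {(Gamma, 5, 26, 11), (Gamma, 5, 9, 9), (Helix, 17, 8, 9), (Helix, 28, 8, 9), (Helix, 31, 8, 9), (Nova, 23, 24, 4), (Nova, 23, 35, 20), (Nova, 23, 37, 13)}.
Filtering on pname != Nova leaves {(Gamma, 5, 26, 11), (Gamma, 5, 9, 9), (Helix, 17, 8, 9), (Helix, 28, 8, 9), (Helix, 31, 8, 9)}.
π_{pid, price, cid} gives {(11, 26, 5), (9, 8, 17), (9, 8, 28), (9, 8, 31), (9, 9, 5)}.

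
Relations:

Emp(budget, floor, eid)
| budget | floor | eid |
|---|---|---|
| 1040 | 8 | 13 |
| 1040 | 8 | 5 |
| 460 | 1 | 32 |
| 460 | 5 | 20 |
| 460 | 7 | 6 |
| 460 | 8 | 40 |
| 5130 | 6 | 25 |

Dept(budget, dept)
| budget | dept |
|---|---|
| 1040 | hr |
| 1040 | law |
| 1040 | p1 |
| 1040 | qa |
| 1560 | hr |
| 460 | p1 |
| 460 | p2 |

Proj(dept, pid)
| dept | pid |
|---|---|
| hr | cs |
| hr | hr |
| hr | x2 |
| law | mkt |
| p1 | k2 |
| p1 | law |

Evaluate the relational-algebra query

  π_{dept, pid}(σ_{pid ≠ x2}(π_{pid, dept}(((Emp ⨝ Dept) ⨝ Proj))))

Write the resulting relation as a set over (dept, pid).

{(hr, cs), (hr, hr), (law, mkt), (p1, k2), (p1, law)}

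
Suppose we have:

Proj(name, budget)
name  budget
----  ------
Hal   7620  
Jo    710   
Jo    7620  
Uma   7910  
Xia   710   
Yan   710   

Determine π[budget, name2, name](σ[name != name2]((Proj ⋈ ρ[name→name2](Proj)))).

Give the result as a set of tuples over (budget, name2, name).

{(710, Jo, Xia), (710, Jo, Yan), (710, Xia, Jo), (710, Xia, Yan), (710, Yan, Jo), (710, Yan, Xia), (7620, Hal, Jo), (7620, Jo, Hal)}

ρ[name→name2]: schema becomes (name2, budget); tuples unchanged.
Joining Proj and ρ[name→name2](Proj) on budget yields {(Hal, 7620, Hal), (Hal, 7620, Jo), (Jo, 710, Jo), (Jo, 710, Xia), (Jo, 710, Yan), (Jo, 7620, Hal), (Jo, 7620, Jo), (Uma, 7910, Uma), (Xia, 710, Jo), (Xia, 710, Xia), (Xia, 710, Yan), (Yan, 710, Jo), (Yan, 710, Xia), (Yan, 710, Yan)}.
Apply σ_{name != name2}; surviving tuples: {(Hal, 7620, Jo), (Jo, 710, Xia), (Jo, 710, Yan), (Jo, 7620, Hal), (Xia, 710, Jo), (Xia, 710, Yan), (Yan, 710, Jo), (Yan, 710, Xia)}
π[budget, name2, name]: project onto (budget, name2, name) → {(710, Jo, Xia), (710, Jo, Yan), (710, Xia, Jo), (710, Xia, Yan), (710, Yan, Jo), (710, Yan, Xia), (7620, Hal, Jo), (7620, Jo, Hal)}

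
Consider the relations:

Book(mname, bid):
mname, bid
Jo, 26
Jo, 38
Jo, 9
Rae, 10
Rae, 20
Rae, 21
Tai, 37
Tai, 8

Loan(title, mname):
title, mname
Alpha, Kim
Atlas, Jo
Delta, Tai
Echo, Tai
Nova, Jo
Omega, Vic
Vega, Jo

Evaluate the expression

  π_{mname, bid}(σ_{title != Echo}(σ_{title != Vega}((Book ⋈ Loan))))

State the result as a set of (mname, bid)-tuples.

{(Jo, 26), (Jo, 38), (Jo, 9), (Tai, 37), (Tai, 8)}

Natural join on mname: {(Jo, 26, Atlas), (Jo, 26, Nova), (Jo, 26, Vega), (Jo, 38, Atlas), (Jo, 38, Nova), (Jo, 38, Vega), (Jo, 9, Atlas), (Jo, 9, Nova), (Jo, 9, Vega), (Tai, 37, Delta), (Tai, 37, Echo), (Tai, 8, Delta), (Tai, 8, Echo)}
Selection title != Vega: {(Jo, 26, Atlas), (Jo, 26, Nova), (Jo, 38, Atlas), (Jo, 38, Nova), (Jo, 9, Atlas), (Jo, 9, Nova), (Tai, 37, Delta), (Tai, 37, Echo), (Tai, 8, Delta), (Tai, 8, Echo)}
Selection title != Echo: {(Jo, 26, Atlas), (Jo, 26, Nova), (Jo, 38, Atlas), (Jo, 38, Nova), (Jo, 9, Atlas), (Jo, 9, Nova), (Tai, 37, Delta), (Tai, 8, Delta)}
π[mname, bid]: project onto (mname, bid) (3 duplicate(s) eliminated) → {(Jo, 26), (Jo, 38), (Jo, 9), (Tai, 37), (Tai, 8)}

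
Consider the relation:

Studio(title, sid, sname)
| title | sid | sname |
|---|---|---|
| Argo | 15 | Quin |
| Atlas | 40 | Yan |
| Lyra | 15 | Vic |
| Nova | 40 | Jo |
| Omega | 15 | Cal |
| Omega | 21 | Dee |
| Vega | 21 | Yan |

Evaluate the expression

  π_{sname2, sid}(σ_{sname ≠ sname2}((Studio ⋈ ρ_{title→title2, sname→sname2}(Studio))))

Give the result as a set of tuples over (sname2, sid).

{(Cal, 15), (Dee, 21), (Jo, 40), (Quin, 15), (Vic, 15), (Yan, 21), (Yan, 40)}

ρ[title→title2, sname→sname2]: schema becomes (title2, sid, sname2); tuples unchanged.
Studio ⋈ ρ_{title→title2, sname→sname2}(Studio) (natural join on sid): {(Argo, 15, Quin, Argo, Quin), (Argo, 15, Quin, Lyra, Vic), (Argo, 15, Quin, Omega, Cal), (Atlas, 40, Yan, Atlas, Yan), (Atlas, 40, Yan, Nova, Jo), (Lyra, 15, Vic, Argo, Quin), (Lyra, 15, Vic, Lyra, Vic), (Lyra, 15, Vic, Omega, Cal), (Nova, 40, Jo, Atlas, Yan), (Nova, 40, Jo, Nova, Jo), (Omega, 15, Cal, Argo, Quin), (Omega, 15, Cal, Lyra, Vic), (Omega, 15, Cal, Omega, Cal), (Omega, 21, Dee, Omega, Dee), (Omega, 21, Dee, Vega, Yan), (Vega, 21, Yan, Omega, Dee), (Vega, 21, Yan, Vega, Yan)}
σ[sname ≠ sname2]: keep tuples satisfying sname ≠ sname2 → {(Argo, 15, Quin, Lyra, Vic), (Argo, 15, Quin, Omega, Cal), (Atlas, 40, Yan, Nova, Jo), (Lyra, 15, Vic, Argo, Quin), (Lyra, 15, Vic, Omega, Cal), (Nova, 40, Jo, Atlas, Yan), (Omega, 15, Cal, Argo, Quin), (Omega, 15, Cal, Lyra, Vic), (Omega, 21, Dee, Vega, Yan), (Vega, 21, Yan, Omega, Dee)}
π_{sname2, sid} gives {(Cal, 15), (Dee, 21), (Jo, 40), (Quin, 15), (Vic, 15), (Yan, 21), (Yan, 40)} (3 duplicate(s) eliminated).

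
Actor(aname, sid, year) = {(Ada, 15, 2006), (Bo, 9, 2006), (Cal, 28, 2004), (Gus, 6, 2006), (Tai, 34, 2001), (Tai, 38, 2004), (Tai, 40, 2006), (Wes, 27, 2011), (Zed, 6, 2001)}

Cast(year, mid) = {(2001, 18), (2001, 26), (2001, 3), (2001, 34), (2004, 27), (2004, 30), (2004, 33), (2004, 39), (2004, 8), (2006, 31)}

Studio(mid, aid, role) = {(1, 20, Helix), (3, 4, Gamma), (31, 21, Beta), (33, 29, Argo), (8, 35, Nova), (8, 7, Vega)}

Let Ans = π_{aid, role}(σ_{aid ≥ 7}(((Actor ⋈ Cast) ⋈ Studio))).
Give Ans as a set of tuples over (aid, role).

{(21, Beta), (29, Argo), (35, Nova), (7, Vega)}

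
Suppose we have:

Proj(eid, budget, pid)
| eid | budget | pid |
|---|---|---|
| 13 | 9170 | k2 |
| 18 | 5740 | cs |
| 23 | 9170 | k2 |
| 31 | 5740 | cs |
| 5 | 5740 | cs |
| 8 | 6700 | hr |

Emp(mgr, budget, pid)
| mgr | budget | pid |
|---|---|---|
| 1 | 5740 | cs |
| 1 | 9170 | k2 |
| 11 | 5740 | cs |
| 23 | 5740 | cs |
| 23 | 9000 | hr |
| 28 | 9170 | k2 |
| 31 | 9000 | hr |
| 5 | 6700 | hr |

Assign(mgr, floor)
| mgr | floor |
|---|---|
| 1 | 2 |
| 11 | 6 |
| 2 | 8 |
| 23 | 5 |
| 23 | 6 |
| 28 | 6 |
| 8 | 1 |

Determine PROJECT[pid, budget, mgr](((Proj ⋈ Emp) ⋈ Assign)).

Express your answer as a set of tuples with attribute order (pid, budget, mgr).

Proj ⋈ Emp (natural join on budget, pid): {(13, 9170, k2, 1), (13, 9170, k2, 28), (18, 5740, cs, 1), (18, 5740, cs, 11), (18, 5740, cs, 23), (23, 9170, k2, 1), (23, 9170, k2, 28), (31, 5740, cs, 1), (31, 5740, cs, 11), (31, 5740, cs, 23), (5, 5740, cs, 1), (5, 5740, cs, 11), (5, 5740, cs, 23), (8, 6700, hr, 5)}
(Proj ⋈ Emp) ⋈ Assign (natural join on mgr): {(13, 9170, k2, 1, 2), (13, 9170, k2, 28, 6), (18, 5740, cs, 1, 2), (18, 5740, cs, 11, 6), (18, 5740, cs, 23, 5), (18, 5740, cs, 23, 6), (23, 9170, k2, 1, 2), (23, 9170, k2, 28, 6), (31, 5740, cs, 1, 2), (31, 5740, cs, 11, 6), (31, 5740, cs, 23, 5), (31, 5740, cs, 23, 6), (5, 5740, cs, 1, 2), (5, 5740, cs, 11, 6), (5, 5740, cs, 23, 5), (5, 5740, cs, 23, 6)}
π_{pid, budget, mgr} gives {(cs, 5740, 1), (cs, 5740, 11), (cs, 5740, 23), (k2, 9170, 1), (k2, 9170, 28)} (11 duplicate(s) eliminated).

{(cs, 5740, 1), (cs, 5740, 11), (cs, 5740, 23), (k2, 9170, 1), (k2, 9170, 28)}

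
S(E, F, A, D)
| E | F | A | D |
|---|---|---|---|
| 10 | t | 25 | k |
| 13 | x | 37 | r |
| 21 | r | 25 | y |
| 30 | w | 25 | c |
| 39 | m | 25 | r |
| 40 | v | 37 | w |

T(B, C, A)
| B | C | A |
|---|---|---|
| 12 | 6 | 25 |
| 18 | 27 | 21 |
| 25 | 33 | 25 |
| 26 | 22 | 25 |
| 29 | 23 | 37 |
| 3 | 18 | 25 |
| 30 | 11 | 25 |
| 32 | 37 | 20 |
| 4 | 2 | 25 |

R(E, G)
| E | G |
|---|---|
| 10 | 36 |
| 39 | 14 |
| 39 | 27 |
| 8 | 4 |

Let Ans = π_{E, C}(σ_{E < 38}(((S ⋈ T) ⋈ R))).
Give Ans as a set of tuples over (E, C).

{(10, 11), (10, 18), (10, 2), (10, 22), (10, 33), (10, 6)}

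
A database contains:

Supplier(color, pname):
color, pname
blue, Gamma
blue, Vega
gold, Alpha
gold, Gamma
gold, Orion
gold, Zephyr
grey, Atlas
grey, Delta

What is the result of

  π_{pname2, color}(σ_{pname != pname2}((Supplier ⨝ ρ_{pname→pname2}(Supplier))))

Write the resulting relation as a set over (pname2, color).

ρ[pname→pname2]: schema becomes (color, pname2); tuples unchanged.
Joining Supplier and ρ_{pname→pname2}(Supplier) on color yields {(blue, Gamma, Gamma), (blue, Gamma, Vega), (blue, Vega, Gamma), (blue, Vega, Vega), (gold, Alpha, Alpha), (gold, Alpha, Gamma), (gold, Alpha, Orion), (gold, Alpha, Zephyr), (gold, Gamma, Alpha), (gold, Gamma, Gamma), (gold, Gamma, Orion), (gold, Gamma, Zephyr), (gold, Orion, Alpha), (gold, Orion, Gamma), (gold, Orion, Orion), (gold, Orion, Zephyr), (gold, Zephyr, Alpha), (gold, Zephyr, Gamma), (gold, Zephyr, Orion), (gold, Zephyr, Zephyr), (grey, Atlas, Atlas), (grey, Atlas, Delta), (grey, Delta, Atlas), (grey, Delta, Delta)}.
Filtering on pname != pname2 leaves {(blue, Gamma, Vega), (blue, Vega, Gamma), (gold, Alpha, Gamma), (gold, Alpha, Orion), (gold, Alpha, Zephyr), (gold, Gamma, Alpha), (gold, Gamma, Orion), (gold, Gamma, Zephyr), (gold, Orion, Alpha), (gold, Orion, Gamma), (gold, Orion, Zephyr), (gold, Zephyr, Alpha), (gold, Zephyr, Gamma), (gold, Zephyr, Orion), (grey, Atlas, Delta), (grey, Delta, Atlas)}.
π_{pname2, color} gives {(Alpha, gold), (Atlas, grey), (Delta, grey), (Gamma, blue), (Gamma, gold), (Orion, gold), (Vega, blue), (Zephyr, gold)} (8 duplicate(s) eliminated).

{(Alpha, gold), (Atlas, grey), (Delta, grey), (Gamma, blue), (Gamma, gold), (Orion, gold), (Vega, blue), (Zephyr, gold)}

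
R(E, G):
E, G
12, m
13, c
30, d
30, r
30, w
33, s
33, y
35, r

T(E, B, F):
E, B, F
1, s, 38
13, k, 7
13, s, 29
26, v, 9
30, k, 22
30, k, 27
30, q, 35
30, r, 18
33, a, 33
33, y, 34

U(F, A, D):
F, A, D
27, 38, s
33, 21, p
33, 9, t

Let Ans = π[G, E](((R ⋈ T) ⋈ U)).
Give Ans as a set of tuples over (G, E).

{(d, 30), (r, 30), (s, 33), (w, 30), (y, 33)}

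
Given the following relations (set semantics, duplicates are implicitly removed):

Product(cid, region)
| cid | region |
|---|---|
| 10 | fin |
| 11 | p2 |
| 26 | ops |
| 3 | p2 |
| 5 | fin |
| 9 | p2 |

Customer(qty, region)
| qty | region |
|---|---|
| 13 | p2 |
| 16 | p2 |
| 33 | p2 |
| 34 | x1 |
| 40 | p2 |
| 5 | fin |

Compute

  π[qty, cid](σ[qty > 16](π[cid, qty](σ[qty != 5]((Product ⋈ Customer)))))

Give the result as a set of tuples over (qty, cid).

{(33, 11), (33, 3), (33, 9), (40, 11), (40, 3), (40, 9)}

Joining Product and Customer on region yields {(10, fin, 5), (11, p2, 13), (11, p2, 16), (11, p2, 33), (11, p2, 40), (3, p2, 13), (3, p2, 16), (3, p2, 33), (3, p2, 40), (5, fin, 5), (9, p2, 13), (9, p2, 16), (9, p2, 33), (9, p2, 40)}.
σ[qty != 5]: keep tuples satisfying qty != 5 → {(11, p2, 13), (11, p2, 16), (11, p2, 33), (11, p2, 40), (3, p2, 13), (3, p2, 16), (3, p2, 33), (3, p2, 40), (9, p2, 13), (9, p2, 16), (9, p2, 33), (9, p2, 40)}
Projecting to cid, qty: {(11, 13), (11, 16), (11, 33), (11, 40), (3, 13), (3, 16), (3, 33), (3, 40), (9, 13), (9, 16), (9, 33), (9, 40)}
σ[qty > 16]: keep tuples satisfying qty > 16 → {(11, 33), (11, 40), (3, 33), (3, 40), (9, 33), (9, 40)}
Projecting to qty, cid: {(33, 11), (33, 3), (33, 9), (40, 11), (40, 3), (40, 9)}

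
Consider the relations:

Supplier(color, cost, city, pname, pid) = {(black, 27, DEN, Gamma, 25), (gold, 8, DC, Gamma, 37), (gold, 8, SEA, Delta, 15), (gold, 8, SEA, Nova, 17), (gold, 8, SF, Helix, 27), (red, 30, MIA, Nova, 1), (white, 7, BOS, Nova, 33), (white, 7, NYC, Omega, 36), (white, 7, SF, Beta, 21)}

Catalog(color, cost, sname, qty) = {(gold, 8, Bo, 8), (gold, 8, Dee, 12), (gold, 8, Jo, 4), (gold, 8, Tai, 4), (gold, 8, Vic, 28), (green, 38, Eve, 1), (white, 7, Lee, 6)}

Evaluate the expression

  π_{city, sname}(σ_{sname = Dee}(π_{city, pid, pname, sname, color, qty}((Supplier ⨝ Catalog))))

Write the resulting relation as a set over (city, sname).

{(DC, Dee), (SEA, Dee), (SF, Dee)}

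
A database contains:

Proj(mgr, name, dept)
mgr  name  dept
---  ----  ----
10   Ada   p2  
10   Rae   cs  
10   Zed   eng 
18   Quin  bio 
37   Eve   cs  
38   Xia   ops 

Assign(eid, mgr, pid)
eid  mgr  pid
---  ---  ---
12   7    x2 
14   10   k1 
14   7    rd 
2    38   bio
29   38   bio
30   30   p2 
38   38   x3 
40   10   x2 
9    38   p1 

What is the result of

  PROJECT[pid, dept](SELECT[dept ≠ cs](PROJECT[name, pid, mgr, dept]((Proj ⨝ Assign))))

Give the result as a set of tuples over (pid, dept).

{(bio, ops), (k1, eng), (k1, p2), (p1, ops), (x2, eng), (x2, p2), (x3, ops)}

Joining Proj and Assign on mgr yields {(10, Ada, p2, 14, k1), (10, Ada, p2, 40, x2), (10, Rae, cs, 14, k1), (10, Rae, cs, 40, x2), (10, Zed, eng, 14, k1), (10, Zed, eng, 40, x2), (38, Xia, ops, 2, bio), (38, Xia, ops, 29, bio), (38, Xia, ops, 38, x3), (38, Xia, ops, 9, p1)}.
Keep only column(s) name, pid, mgr, dept (1 duplicate(s) eliminated): {(Ada, k1, 10, p2), (Ada, x2, 10, p2), (Rae, k1, 10, cs), (Rae, x2, 10, cs), (Xia, bio, 38, ops), (Xia, p1, 38, ops), (Xia, x3, 38, ops), (Zed, k1, 10, eng), (Zed, x2, 10, eng)}
σ[dept ≠ cs]: keep tuples satisfying dept ≠ cs → {(Ada, k1, 10, p2), (Ada, x2, 10, p2), (Xia, bio, 38, ops), (Xia, p1, 38, ops), (Xia, x3, 38, ops), (Zed, k1, 10, eng), (Zed, x2, 10, eng)}
Keep only column(s) pid, dept: {(bio, ops), (k1, eng), (k1, p2), (p1, ops), (x2, eng), (x2, p2), (x3, ops)}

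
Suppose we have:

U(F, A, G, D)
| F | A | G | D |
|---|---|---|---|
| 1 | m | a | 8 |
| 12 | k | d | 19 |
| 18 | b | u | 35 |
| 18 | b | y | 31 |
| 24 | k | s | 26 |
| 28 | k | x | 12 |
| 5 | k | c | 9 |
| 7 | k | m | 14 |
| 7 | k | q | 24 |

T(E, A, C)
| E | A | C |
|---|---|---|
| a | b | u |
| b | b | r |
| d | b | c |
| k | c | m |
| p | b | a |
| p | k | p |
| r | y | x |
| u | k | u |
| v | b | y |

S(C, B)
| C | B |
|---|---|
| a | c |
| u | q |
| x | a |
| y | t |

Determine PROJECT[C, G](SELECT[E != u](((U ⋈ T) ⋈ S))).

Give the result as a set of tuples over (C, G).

{(a, u), (a, y), (u, u), (u, y), (y, u), (y, y)}

U ⋈ T (natural join on A): {(12, k, d, 19, p, p), (12, k, d, 19, u, u), (18, b, u, 35, a, u), (18, b, u, 35, b, r), (18, b, u, 35, d, c), (18, b, u, 35, p, a), (18, b, u, 35, v, y), (18, b, y, 31, a, u), (18, b, y, 31, b, r), (18, b, y, 31, d, c), (18, b, y, 31, p, a), (18, b, y, 31, v, y), (24, k, s, 26, p, p), (24, k, s, 26, u, u), (28, k, x, 12, p, p), (28, k, x, 12, u, u), (5, k, c, 9, p, p), (5, k, c, 9, u, u), (7, k, m, 14, p, p), (7, k, m, 14, u, u), (7, k, q, 24, p, p), (7, k, q, 24, u, u)}
(U ⋈ T) ⋈ S (natural join on C): {(12, k, d, 19, u, u, q), (18, b, u, 35, a, u, q), (18, b, u, 35, p, a, c), (18, b, u, 35, v, y, t), (18, b, y, 31, a, u, q), (18, b, y, 31, p, a, c), (18, b, y, 31, v, y, t), (24, k, s, 26, u, u, q), (28, k, x, 12, u, u, q), (5, k, c, 9, u, u, q), (7, k, m, 14, u, u, q), (7, k, q, 24, u, u, q)}
Apply σ_{E != u}; surviving tuples: {(18, b, u, 35, a, u, q), (18, b, u, 35, p, a, c), (18, b, u, 35, v, y, t), (18, b, y, 31, a, u, q), (18, b, y, 31, p, a, c), (18, b, y, 31, v, y, t)}
Projecting to C, G: {(a, u), (a, y), (u, u), (u, y), (y, u), (y, y)}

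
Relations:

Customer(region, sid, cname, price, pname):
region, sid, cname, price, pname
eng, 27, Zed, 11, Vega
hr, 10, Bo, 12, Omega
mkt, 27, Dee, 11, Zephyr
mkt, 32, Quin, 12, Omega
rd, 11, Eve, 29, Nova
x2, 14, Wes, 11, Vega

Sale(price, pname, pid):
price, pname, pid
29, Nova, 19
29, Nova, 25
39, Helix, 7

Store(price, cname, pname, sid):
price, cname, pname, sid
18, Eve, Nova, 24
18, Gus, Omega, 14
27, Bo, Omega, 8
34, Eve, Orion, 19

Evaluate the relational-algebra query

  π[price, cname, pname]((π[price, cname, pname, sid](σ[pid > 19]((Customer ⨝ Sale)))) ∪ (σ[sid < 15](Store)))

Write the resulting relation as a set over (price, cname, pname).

{(18, Gus, Omega), (27, Bo, Omega), (29, Eve, Nova)}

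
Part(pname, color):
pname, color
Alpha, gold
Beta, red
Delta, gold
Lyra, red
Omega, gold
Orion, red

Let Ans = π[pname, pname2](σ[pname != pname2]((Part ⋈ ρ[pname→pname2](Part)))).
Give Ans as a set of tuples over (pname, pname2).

{(Alpha, Delta), (Alpha, Omega), (Beta, Lyra), (Beta, Orion), (Delta, Alpha), (Delta, Omega), (Lyra, Beta), (Lyra, Orion), (Omega, Alpha), (Omega, Delta), (Orion, Beta), (Orion, Lyra)}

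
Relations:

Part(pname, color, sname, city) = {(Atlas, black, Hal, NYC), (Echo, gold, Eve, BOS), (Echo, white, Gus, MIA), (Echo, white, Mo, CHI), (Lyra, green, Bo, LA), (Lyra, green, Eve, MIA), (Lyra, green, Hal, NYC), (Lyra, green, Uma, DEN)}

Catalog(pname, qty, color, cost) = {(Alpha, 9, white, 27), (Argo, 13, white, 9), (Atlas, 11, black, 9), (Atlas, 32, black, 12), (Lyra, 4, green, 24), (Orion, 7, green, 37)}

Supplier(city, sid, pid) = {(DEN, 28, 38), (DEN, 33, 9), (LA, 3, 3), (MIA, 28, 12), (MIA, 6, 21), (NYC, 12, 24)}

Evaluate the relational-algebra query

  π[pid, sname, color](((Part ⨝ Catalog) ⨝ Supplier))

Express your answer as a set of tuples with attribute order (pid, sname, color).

Part ⋈ Catalog (natural join on pname, color): {(Atlas, black, Hal, NYC, 11, 9), (Atlas, black, Hal, NYC, 32, 12), (Lyra, green, Bo, LA, 4, 24), (Lyra, green, Eve, MIA, 4, 24), (Lyra, green, Hal, NYC, 4, 24), (Lyra, green, Uma, DEN, 4, 24)}
(Part ⨝ Catalog) ⋈ Supplier (natural join on city): {(Atlas, black, Hal, NYC, 11, 9, 12, 24), (Atlas, black, Hal, NYC, 32, 12, 12, 24), (Lyra, green, Bo, LA, 4, 24, 3, 3), (Lyra, green, Eve, MIA, 4, 24, 28, 12), (Lyra, green, Eve, MIA, 4, 24, 6, 21), (Lyra, green, Hal, NYC, 4, 24, 12, 24), (Lyra, green, Uma, DEN, 4, 24, 28, 38), (Lyra, green, Uma, DEN, 4, 24, 33, 9)}
π_{pid, sname, color} gives {(12, Eve, green), (21, Eve, green), (24, Hal, black), (24, Hal, green), (3, Bo, green), (38, Uma, green), (9, Uma, green)} (1 duplicate(s) eliminated).

{(12, Eve, green), (21, Eve, green), (24, Hal, black), (24, Hal, green), (3, Bo, green), (38, Uma, green), (9, Uma, green)}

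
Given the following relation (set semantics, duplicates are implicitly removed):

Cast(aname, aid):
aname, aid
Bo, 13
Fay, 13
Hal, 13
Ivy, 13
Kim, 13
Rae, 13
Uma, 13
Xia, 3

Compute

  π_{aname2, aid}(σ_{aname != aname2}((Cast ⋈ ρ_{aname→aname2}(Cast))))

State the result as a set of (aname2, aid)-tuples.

{(Bo, 13), (Fay, 13), (Hal, 13), (Ivy, 13), (Kim, 13), (Rae, 13), (Uma, 13)}

ρ[aname→aname2]: schema becomes (aname2, aid); tuples unchanged.
Natural join on aid: {(Bo, 13, Bo), (Bo, 13, Fay), (Bo, 13, Hal), (Bo, 13, Ivy), (Bo, 13, Kim), (Bo, 13, Rae), (Bo, 13, Uma), (Fay, 13, Bo), (Fay, 13, Fay), (Fay, 13, Hal), (Fay, 13, Ivy), (Fay, 13, Kim), (Fay, 13, Rae), (Fay, 13, Uma), (Hal, 13, Bo), (Hal, 13, Fay), (Hal, 13, Hal), (Hal, 13, Ivy), (Hal, 13, Kim), (Hal, 13, Rae), (Hal, 13, Uma), (Ivy, 13, Bo), (Ivy, 13, Fay), (Ivy, 13, Hal), (Ivy, 13, Ivy), (Ivy, 13, Kim), (Ivy, 13, Rae), (Ivy, 13, Uma), (Kim, 13, Bo), (Kim, 13, Fay), (Kim, 13, Hal), (Kim, 13, Ivy), (Kim, 13, Kim), (Kim, 13, Rae), (Kim, 13, Uma), (Rae, 13, Bo), (Rae, 13, Fay), (Rae, 13, Hal), (Rae, 13, Ivy), (Rae, 13, Kim), (Rae, 13, Rae), (Rae, 13, Uma), (Uma, 13, Bo), (Uma, 13, Fay), (Uma, 13, Hal), (Uma, 13, Ivy), (Uma, 13, Kim), (Uma, 13, Rae), (Uma, 13, Uma), (Xia, 3, Xia)}
Filtering on aname != aname2 leaves {(Bo, 13, Fay), (Bo, 13, Hal), (Bo, 13, Ivy), (Bo, 13, Kim), (Bo, 13, Rae), (Bo, 13, Uma), (Fay, 13, Bo), (Fay, 13, Hal), (Fay, 13, Ivy), (Fay, 13, Kim), (Fay, 13, Rae), (Fay, 13, Uma), (Hal, 13, Bo), (Hal, 13, Fay), (Hal, 13, Ivy), (Hal, 13, Kim), (Hal, 13, Rae), (Hal, 13, Uma), (Ivy, 13, Bo), (Ivy, 13, Fay), (Ivy, 13, Hal), (Ivy, 13, Kim), (Ivy, 13, Rae), (Ivy, 13, Uma), (Kim, 13, Bo), (Kim, 13, Fay), (Kim, 13, Hal), (Kim, 13, Ivy), (Kim, 13, Rae), (Kim, 13, Uma), (Rae, 13, Bo), (Rae, 13, Fay), (Rae, 13, Hal), (Rae, 13, Ivy), (Rae, 13, Kim), (Rae, 13, Uma), (Uma, 13, Bo), (Uma, 13, Fay), (Uma, 13, Hal), (Uma, 13, Ivy), (Uma, 13, Kim), (Uma, 13, Rae)}.
π[aname2, aid]: project onto (aname2, aid) (35 duplicate(s) eliminated) → {(Bo, 13), (Fay, 13), (Hal, 13), (Ivy, 13), (Kim, 13), (Rae, 13), (Uma, 13)}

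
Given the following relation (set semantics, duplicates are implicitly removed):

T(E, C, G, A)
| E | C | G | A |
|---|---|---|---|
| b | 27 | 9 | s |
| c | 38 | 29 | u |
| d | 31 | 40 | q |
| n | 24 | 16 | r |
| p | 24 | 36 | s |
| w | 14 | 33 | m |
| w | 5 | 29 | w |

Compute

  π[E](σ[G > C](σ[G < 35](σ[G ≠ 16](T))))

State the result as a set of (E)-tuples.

{w}

σ[G ≠ 16]: keep tuples satisfying G ≠ 16 → {(b, 27, 9, s), (c, 38, 29, u), (d, 31, 40, q), (p, 24, 36, s), (w, 14, 33, m), (w, 5, 29, w)}
σ[G < 35]: keep tuples satisfying G < 35 → {(b, 27, 9, s), (c, 38, 29, u), (w, 14, 33, m), (w, 5, 29, w)}
σ[G > C]: keep tuples satisfying G > C → {(w, 14, 33, m), (w, 5, 29, w)}
Keep only column(s) E (1 duplicate(s) eliminated): {w}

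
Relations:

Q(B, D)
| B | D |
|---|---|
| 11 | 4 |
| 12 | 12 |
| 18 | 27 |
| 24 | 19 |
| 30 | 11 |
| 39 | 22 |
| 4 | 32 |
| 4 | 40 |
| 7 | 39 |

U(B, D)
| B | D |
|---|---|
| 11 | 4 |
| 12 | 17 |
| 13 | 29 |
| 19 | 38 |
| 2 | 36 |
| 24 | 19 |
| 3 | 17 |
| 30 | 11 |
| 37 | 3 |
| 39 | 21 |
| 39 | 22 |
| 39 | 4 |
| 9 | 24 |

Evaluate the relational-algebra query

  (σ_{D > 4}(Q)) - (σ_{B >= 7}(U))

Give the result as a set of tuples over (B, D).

{(12, 12), (18, 27), (4, 32), (4, 40), (7, 39)}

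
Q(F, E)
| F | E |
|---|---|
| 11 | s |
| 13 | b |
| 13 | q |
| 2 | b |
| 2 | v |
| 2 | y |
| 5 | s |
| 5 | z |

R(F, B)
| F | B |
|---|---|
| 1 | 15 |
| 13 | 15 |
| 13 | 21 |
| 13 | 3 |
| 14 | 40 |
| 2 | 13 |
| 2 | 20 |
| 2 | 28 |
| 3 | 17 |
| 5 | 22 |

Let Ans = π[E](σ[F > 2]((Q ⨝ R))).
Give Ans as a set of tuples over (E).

Q ⋈ R (natural join on F): {(13, b, 15), (13, b, 21), (13, b, 3), (13, q, 15), (13, q, 21), (13, q, 3), (2, b, 13), (2, b, 20), (2, b, 28), (2, v, 13), (2, v, 20), (2, v, 28), (2, y, 13), (2, y, 20), (2, y, 28), (5, s, 22), (5, z, 22)}
Filtering on F > 2 leaves {(13, b, 15), (13, b, 21), (13, b, 3), (13, q, 15), (13, q, 21), (13, q, 3), (5, s, 22), (5, z, 22)}.
Keep only column(s) E (4 duplicate(s) eliminated): {b, q, s, z}

{b, q, s, z}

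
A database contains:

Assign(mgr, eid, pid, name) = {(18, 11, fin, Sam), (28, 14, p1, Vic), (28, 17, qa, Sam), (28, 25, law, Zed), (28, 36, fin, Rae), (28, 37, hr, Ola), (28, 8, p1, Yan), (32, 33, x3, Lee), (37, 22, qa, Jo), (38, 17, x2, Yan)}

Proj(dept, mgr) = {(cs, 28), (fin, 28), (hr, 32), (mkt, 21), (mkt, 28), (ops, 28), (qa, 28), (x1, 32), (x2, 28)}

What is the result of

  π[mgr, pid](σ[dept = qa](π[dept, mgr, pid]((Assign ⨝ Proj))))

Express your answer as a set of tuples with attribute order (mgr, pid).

Natural join on mgr: {(28, 14, p1, Vic, cs), (28, 14, p1, Vic, fin), (28, 14, p1, Vic, mkt), (28, 14, p1, Vic, ops), (28, 14, p1, Vic, qa), (28, 14, p1, Vic, x2), (28, 17, qa, Sam, cs), (28, 17, qa, Sam, fin), (28, 17, qa, Sam, mkt), (28, 17, qa, Sam, ops), (28, 17, qa, Sam, qa), (28, 17, qa, Sam, x2), (28, 25, law, Zed, cs), (28, 25, law, Zed, fin), (28, 25, law, Zed, mkt), (28, 25, law, Zed, ops), (28, 25, law, Zed, qa), (28, 25, law, Zed, x2), (28, 36, fin, Rae, cs), (28, 36, fin, Rae, fin), (28, 36, fin, Rae, mkt), (28, 36, fin, Rae, ops), (28, 36, fin, Rae, qa), (28, 36, fin, Rae, x2), (28, 37, hr, Ola, cs), (28, 37, hr, Ola, fin), (28, 37, hr, Ola, mkt), (28, 37, hr, Ola, ops), (28, 37, hr, Ola, qa), (28, 37, hr, Ola, x2), (28, 8, p1, Yan, cs), (28, 8, p1, Yan, fin), (28, 8, p1, Yan, mkt), (28, 8, p1, Yan, ops), (28, 8, p1, Yan, qa), (28, 8, p1, Yan, x2), (32, 33, x3, Lee, hr), (32, 33, x3, Lee, x1)}
π[dept, mgr, pid]: project onto (dept, mgr, pid) (6 duplicate(s) eliminated) → {(cs, 28, fin), (cs, 28, hr), (cs, 28, law), (cs, 28, p1), (cs, 28, qa), (fin, 28, fin), (fin, 28, hr), (fin, 28, law), (fin, 28, p1), (fin, 28, qa), (hr, 32, x3), (mkt, 28, fin), (mkt, 28, hr), (mkt, 28, law), (mkt, 28, p1), (mkt, 28, qa), (ops, 28, fin), (ops, 28, hr), (ops, 28, law), (ops, 28, p1), (ops, 28, qa), (qa, 28, fin), (qa, 28, hr), (qa, 28, law), (qa, 28, p1), (qa, 28, qa), (x1, 32, x3), (x2, 28, fin), (x2, 28, hr), (x2, 28, law), (x2, 28, p1), (x2, 28, qa)}
Filtering on dept = qa leaves {(qa, 28, fin), (qa, 28, hr), (qa, 28, law), (qa, 28, p1), (qa, 28, qa)}.
π[mgr, pid]: project onto (mgr, pid) → {(28, fin), (28, hr), (28, law), (28, p1), (28, qa)}

{(28, fin), (28, hr), (28, law), (28, p1), (28, qa)}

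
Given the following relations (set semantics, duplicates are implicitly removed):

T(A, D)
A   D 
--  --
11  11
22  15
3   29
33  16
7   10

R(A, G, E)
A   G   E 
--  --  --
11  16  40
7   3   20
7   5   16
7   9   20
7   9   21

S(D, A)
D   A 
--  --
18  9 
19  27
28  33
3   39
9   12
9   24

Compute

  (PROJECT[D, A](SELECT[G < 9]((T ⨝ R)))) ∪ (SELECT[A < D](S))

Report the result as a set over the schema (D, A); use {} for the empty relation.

{(10, 7), (18, 9)}

Natural join on A: {(11, 11, 16, 40), (7, 10, 3, 20), (7, 10, 5, 16), (7, 10, 9, 20), (7, 10, 9, 21)}
Filtering on G < 9 leaves {(7, 10, 3, 20), (7, 10, 5, 16)}.
π[D, A]: project onto (D, A) (1 duplicate(s) eliminated) → {(10, 7)}
Filtering on A < D leaves {(18, 9)}.
Union: {(10, 7)} with {(18, 9)} → {(10, 7), (18, 9)}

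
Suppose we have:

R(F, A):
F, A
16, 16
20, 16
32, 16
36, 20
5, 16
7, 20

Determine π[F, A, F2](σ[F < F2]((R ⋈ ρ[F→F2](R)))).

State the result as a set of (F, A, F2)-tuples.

{(16, 16, 20), (16, 16, 32), (20, 16, 32), (5, 16, 16), (5, 16, 20), (5, 16, 32), (7, 20, 36)}

ρ[F→F2]: schema becomes (F2, A); tuples unchanged.
Natural join on A: {(16, 16, 16), (16, 16, 20), (16, 16, 32), (16, 16, 5), (20, 16, 16), (20, 16, 20), (20, 16, 32), (20, 16, 5), (32, 16, 16), (32, 16, 20), (32, 16, 32), (32, 16, 5), (36, 20, 36), (36, 20, 7), (5, 16, 16), (5, 16, 20), (5, 16, 32), (5, 16, 5), (7, 20, 36), (7, 20, 7)}
Apply σ_{F < F2}; surviving tuples: {(16, 16, 20), (16, 16, 32), (20, 16, 32), (5, 16, 16), (5, 16, 20), (5, 16, 32), (7, 20, 36)}
Keep only column(s) F, A, F2: {(16, 16, 20), (16, 16, 32), (20, 16, 32), (5, 16, 16), (5, 16, 20), (5, 16, 32), (7, 20, 36)}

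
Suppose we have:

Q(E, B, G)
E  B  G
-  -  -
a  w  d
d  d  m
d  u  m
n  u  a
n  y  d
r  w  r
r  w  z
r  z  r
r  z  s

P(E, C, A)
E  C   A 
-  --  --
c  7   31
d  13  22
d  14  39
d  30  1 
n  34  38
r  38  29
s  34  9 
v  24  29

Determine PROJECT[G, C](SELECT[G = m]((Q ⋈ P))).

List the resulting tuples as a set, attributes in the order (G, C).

Q ⋈ P (natural join on E): {(d, d, m, 13, 22), (d, d, m, 14, 39), (d, d, m, 30, 1), (d, u, m, 13, 22), (d, u, m, 14, 39), (d, u, m, 30, 1), (n, u, a, 34, 38), (n, y, d, 34, 38), (r, w, r, 38, 29), (r, w, z, 38, 29), (r, z, r, 38, 29), (r, z, s, 38, 29)}
Apply σ_{G = m}; surviving tuples: {(d, d, m, 13, 22), (d, d, m, 14, 39), (d, d, m, 30, 1), (d, u, m, 13, 22), (d, u, m, 14, 39), (d, u, m, 30, 1)}
π[G, C]: project onto (G, C) (3 duplicate(s) eliminated) → {(m, 13), (m, 14), (m, 30)}

{(m, 13), (m, 14), (m, 30)}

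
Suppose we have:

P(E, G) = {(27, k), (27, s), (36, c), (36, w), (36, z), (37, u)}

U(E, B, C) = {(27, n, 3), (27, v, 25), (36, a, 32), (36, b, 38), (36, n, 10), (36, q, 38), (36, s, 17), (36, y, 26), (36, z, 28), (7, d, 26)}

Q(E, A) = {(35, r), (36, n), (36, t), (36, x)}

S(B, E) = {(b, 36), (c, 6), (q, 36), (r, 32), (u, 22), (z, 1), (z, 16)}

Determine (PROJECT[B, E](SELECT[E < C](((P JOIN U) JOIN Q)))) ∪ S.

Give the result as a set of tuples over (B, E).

{(b, 36), (c, 6), (q, 36), (r, 32), (u, 22), (z, 1), (z, 16)}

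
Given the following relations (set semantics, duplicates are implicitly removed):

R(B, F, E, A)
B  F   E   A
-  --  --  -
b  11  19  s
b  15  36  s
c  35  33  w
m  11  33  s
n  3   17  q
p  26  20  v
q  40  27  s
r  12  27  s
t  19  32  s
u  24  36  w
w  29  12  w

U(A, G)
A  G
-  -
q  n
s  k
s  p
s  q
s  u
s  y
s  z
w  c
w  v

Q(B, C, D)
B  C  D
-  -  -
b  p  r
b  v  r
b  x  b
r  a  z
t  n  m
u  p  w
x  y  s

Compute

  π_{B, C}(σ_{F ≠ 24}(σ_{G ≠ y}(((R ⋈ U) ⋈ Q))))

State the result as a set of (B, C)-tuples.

Joining R and U on A yields {(b, 11, 19, s, k), (b, 11, 19, s, p), (b, 11, 19, s, q), (b, 11, 19, s, u), (b, 11, 19, s, y), (b, 11, 19, s, z), (b, 15, 36, s, k), (b, 15, 36, s, p), (b, 15, 36, s, q), (b, 15, 36, s, u), (b, 15, 36, s, y), (b, 15, 36, s, z), (c, 35, 33, w, c), (c, 35, 33, w, v), (m, 11, 33, s, k), (m, 11, 33, s, p), (m, 11, 33, s, q), (m, 11, 33, s, u), (m, 11, 33, s, y), (m, 11, 33, s, z), (n, 3, 17, q, n), (q, 40, 27, s, k), (q, 40, 27, s, p), (q, 40, 27, s, q), (q, 40, 27, s, u), (q, 40, 27, s, y), (q, 40, 27, s, z), (r, 12, 27, s, k), (r, 12, 27, s, p), (r, 12, 27, s, q), (r, 12, 27, s, u), (r, 12, 27, s, y), (r, 12, 27, s, z), (t, 19, 32, s, k), (t, 19, 32, s, p), (t, 19, 32, s, q), (t, 19, 32, s, u), (t, 19, 32, s, y), (t, 19, 32, s, z), (u, 24, 36, w, c), (u, 24, 36, w, v), (w, 29, 12, w, c), (w, 29, 12, w, v)}.
Joining (R ⋈ U) and Q on B yields {(b, 11, 19, s, k, p, r), (b, 11, 19, s, k, v, r), (b, 11, 19, s, k, x, b), (b, 11, 19, s, p, p, r), (b, 11, 19, s, p, v, r), (b, 11, 19, s, p, x, b), (b, 11, 19, s, q, p, r), (b, 11, 19, s, q, v, r), (b, 11, 19, s, q, x, b), (b, 11, 19, s, u, p, r), (b, 11, 19, s, u, v, r), (b, 11, 19, s, u, x, b), (b, 11, 19, s, y, p, r), (b, 11, 19, s, y, v, r), (b, 11, 19, s, y, x, b), (b, 11, 19, s, z, p, r), (b, 11, 19, s, z, v, r), (b, 11, 19, s, z, x, b), (b, 15, 36, s, k, p, r), (b, 15, 36, s, k, v, r), (b, 15, 36, s, k, x, b), (b, 15, 36, s, p, p, r), (b, 15, 36, s, p, v, r), (b, 15, 36, s, p, x, b), (b, 15, 36, s, q, p, r), (b, 15, 36, s, q, v, r), (b, 15, 36, s, q, x, b), (b, 15, 36, s, u, p, r), (b, 15, 36, s, u, v, r), (b, 15, 36, s, u, x, b), (b, 15, 36, s, y, p, r), (b, 15, 36, s, y, v, r), (b, 15, 36, s, y, x, b), (b, 15, 36, s, z, p, r), (b, 15, 36, s, z, v, r), (b, 15, 36, s, z, x, b), (r, 12, 27, s, k, a, z), (r, 12, 27, s, p, a, z), (r, 12, 27, s, q, a, z), (r, 12, 27, s, u, a, z), (r, 12, 27, s, y, a, z), (r, 12, 27, s, z, a, z), (t, 19, 32, s, k, n, m), (t, 19, 32, s, p, n, m), (t, 19, 32, s, q, n, m), (t, 19, 32, s, u, n, m), (t, 19, 32, s, y, n, m), (t, 19, 32, s, z, n, m), (u, 24, 36, w, c, p, w), (u, 24, 36, w, v, p, w)}.
Apply σ_{G ≠ y}; surviving tuples: {(b, 11, 19, s, k, p, r), (b, 11, 19, s, k, v, r), (b, 11, 19, s, k, x, b), (b, 11, 19, s, p, p, r), (b, 11, 19, s, p, v, r), (b, 11, 19, s, p, x, b), (b, 11, 19, s, q, p, r), (b, 11, 19, s, q, v, r), (b, 11, 19, s, q, x, b), (b, 11, 19, s, u, p, r), (b, 11, 19, s, u, v, r), (b, 11, 19, s, u, x, b), (b, 11, 19, s, z, p, r), (b, 11, 19, s, z, v, r), (b, 11, 19, s, z, x, b), (b, 15, 36, s, k, p, r), (b, 15, 36, s, k, v, r), (b, 15, 36, s, k, x, b), (b, 15, 36, s, p, p, r), (b, 15, 36, s, p, v, r), (b, 15, 36, s, p, x, b), (b, 15, 36, s, q, p, r), (b, 15, 36, s, q, v, r), (b, 15, 36, s, q, x, b), (b, 15, 36, s, u, p, r), (b, 15, 36, s, u, v, r), (b, 15, 36, s, u, x, b), (b, 15, 36, s, z, p, r), (b, 15, 36, s, z, v, r), (b, 15, 36, s, z, x, b), (r, 12, 27, s, k, a, z), (r, 12, 27, s, p, a, z), (r, 12, 27, s, q, a, z), (r, 12, 27, s, u, a, z), (r, 12, 27, s, z, a, z), (t, 19, 32, s, k, n, m), (t, 19, 32, s, p, n, m), (t, 19, 32, s, q, n, m), (t, 19, 32, s, u, n, m), (t, 19, 32, s, z, n, m), (u, 24, 36, w, c, p, w), (u, 24, 36, w, v, p, w)}
Apply σ_{F ≠ 24}; surviving tuples: {(b, 11, 19, s, k, p, r), (b, 11, 19, s, k, v, r), (b, 11, 19, s, k, x, b), (b, 11, 19, s, p, p, r), (b, 11, 19, s, p, v, r), (b, 11, 19, s, p, x, b), (b, 11, 19, s, q, p, r), (b, 11, 19, s, q, v, r), (b, 11, 19, s, q, x, b), (b, 11, 19, s, u, p, r), (b, 11, 19, s, u, v, r), (b, 11, 19, s, u, x, b), (b, 11, 19, s, z, p, r), (b, 11, 19, s, z, v, r), (b, 11, 19, s, z, x, b), (b, 15, 36, s, k, p, r), (b, 15, 36, s, k, v, r), (b, 15, 36, s, k, x, b), (b, 15, 36, s, p, p, r), (b, 15, 36, s, p, v, r), (b, 15, 36, s, p, x, b), (b, 15, 36, s, q, p, r), (b, 15, 36, s, q, v, r), (b, 15, 36, s, q, x, b), (b, 15, 36, s, u, p, r), (b, 15, 36, s, u, v, r), (b, 15, 36, s, u, x, b), (b, 15, 36, s, z, p, r), (b, 15, 36, s, z, v, r), (b, 15, 36, s, z, x, b), (r, 12, 27, s, k, a, z), (r, 12, 27, s, p, a, z), (r, 12, 27, s, q, a, z), (r, 12, 27, s, u, a, z), (r, 12, 27, s, z, a, z), (t, 19, 32, s, k, n, m), (t, 19, 32, s, p, n, m), (t, 19, 32, s, q, n, m), (t, 19, 32, s, u, n, m), (t, 19, 32, s, z, n, m)}
Projecting to B, C (35 duplicate(s) eliminated): {(b, p), (b, v), (b, x), (r, a), (t, n)}

{(b, p), (b, v), (b, x), (r, a), (t, n)}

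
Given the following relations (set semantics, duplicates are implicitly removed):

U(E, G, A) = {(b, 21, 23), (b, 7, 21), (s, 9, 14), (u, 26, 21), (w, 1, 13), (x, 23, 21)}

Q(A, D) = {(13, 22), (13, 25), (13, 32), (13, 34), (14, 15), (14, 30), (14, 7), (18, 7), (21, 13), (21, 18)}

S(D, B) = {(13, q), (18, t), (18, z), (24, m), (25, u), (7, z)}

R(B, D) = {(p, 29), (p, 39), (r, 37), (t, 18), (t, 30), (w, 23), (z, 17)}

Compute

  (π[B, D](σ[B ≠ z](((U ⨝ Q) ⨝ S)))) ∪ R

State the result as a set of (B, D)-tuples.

Natural join on A: {(b, 7, 21, 13), (b, 7, 21, 18), (s, 9, 14, 15), (s, 9, 14, 30), (s, 9, 14, 7), (u, 26, 21, 13), (u, 26, 21, 18), (w, 1, 13, 22), (w, 1, 13, 25), (w, 1, 13, 32), (w, 1, 13, 34), (x, 23, 21, 13), (x, 23, 21, 18)}
Natural join on D: {(b, 7, 21, 13, q), (b, 7, 21, 18, t), (b, 7, 21, 18, z), (s, 9, 14, 7, z), (u, 26, 21, 13, q), (u, 26, 21, 18, t), (u, 26, 21, 18, z), (w, 1, 13, 25, u), (x, 23, 21, 13, q), (x, 23, 21, 18, t), (x, 23, 21, 18, z)}
Filtering on B ≠ z leaves {(b, 7, 21, 13, q), (b, 7, 21, 18, t), (u, 26, 21, 13, q), (u, 26, 21, 18, t), (w, 1, 13, 25, u), (x, 23, 21, 13, q), (x, 23, 21, 18, t)}.
Keep only column(s) B, D (4 duplicate(s) eliminated): {(q, 13), (t, 18), (u, 25)}
Taking the union: {(p, 29), (p, 39), (q, 13), (r, 37), (t, 18), (t, 30), (u, 25), (w, 23), (z, 17)}

{(p, 29), (p, 39), (q, 13), (r, 37), (t, 18), (t, 30), (u, 25), (w, 23), (z, 17)}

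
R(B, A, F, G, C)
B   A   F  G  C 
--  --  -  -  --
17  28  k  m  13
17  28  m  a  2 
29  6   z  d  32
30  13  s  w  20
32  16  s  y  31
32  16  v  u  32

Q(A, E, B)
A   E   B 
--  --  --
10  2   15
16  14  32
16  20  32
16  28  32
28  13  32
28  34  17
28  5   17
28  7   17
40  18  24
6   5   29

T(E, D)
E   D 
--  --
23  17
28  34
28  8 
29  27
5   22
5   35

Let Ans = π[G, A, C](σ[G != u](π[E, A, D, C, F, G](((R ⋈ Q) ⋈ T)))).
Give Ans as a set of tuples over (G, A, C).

{(a, 28, 2), (d, 6, 32), (m, 28, 13), (y, 16, 31)}

Natural join on B, A: {(17, 28, k, m, 13, 34), (17, 28, k, m, 13, 5), (17, 28, k, m, 13, 7), (17, 28, m, a, 2, 34), (17, 28, m, a, 2, 5), (17, 28, m, a, 2, 7), (29, 6, z, d, 32, 5), (32, 16, s, y, 31, 14), (32, 16, s, y, 31, 20), (32, 16, s, y, 31, 28), (32, 16, v, u, 32, 14), (32, 16, v, u, 32, 20), (32, 16, v, u, 32, 28)}
Natural join on E: {(17, 28, k, m, 13, 5, 22), (17, 28, k, m, 13, 5, 35), (17, 28, m, a, 2, 5, 22), (17, 28, m, a, 2, 5, 35), (29, 6, z, d, 32, 5, 22), (29, 6, z, d, 32, 5, 35), (32, 16, s, y, 31, 28, 34), (32, 16, s, y, 31, 28, 8), (32, 16, v, u, 32, 28, 34), (32, 16, v, u, 32, 28, 8)}
π[E, A, D, C, F, G]: project onto (E, A, D, C, F, G) → {(28, 16, 34, 31, s, y), (28, 16, 34, 32, v, u), (28, 16, 8, 31, s, y), (28, 16, 8, 32, v, u), (5, 28, 22, 13, k, m), (5, 28, 22, 2, m, a), (5, 28, 35, 13, k, m), (5, 28, 35, 2, m, a), (5, 6, 22, 32, z, d), (5, 6, 35, 32, z, d)}
Selection G != u: {(28, 16, 34, 31, s, y), (28, 16, 8, 31, s, y), (5, 28, 22, 13, k, m), (5, 28, 22, 2, m, a), (5, 28, 35, 13, k, m), (5, 28, 35, 2, m, a), (5, 6, 22, 32, z, d), (5, 6, 35, 32, z, d)}
π[G, A, C]: project onto (G, A, C) (4 duplicate(s) eliminated) → {(a, 28, 2), (d, 6, 32), (m, 28, 13), (y, 16, 31)}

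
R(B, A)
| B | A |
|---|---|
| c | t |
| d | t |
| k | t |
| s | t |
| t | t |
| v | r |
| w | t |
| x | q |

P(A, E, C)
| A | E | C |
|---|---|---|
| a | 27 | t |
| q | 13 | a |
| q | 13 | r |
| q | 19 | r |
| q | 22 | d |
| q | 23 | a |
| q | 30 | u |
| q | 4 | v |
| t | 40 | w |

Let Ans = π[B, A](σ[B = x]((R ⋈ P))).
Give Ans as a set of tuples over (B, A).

Joining R and P on A yields {(c, t, 40, w), (d, t, 40, w), (k, t, 40, w), (s, t, 40, w), (t, t, 40, w), (w, t, 40, w), (x, q, 13, a), (x, q, 13, r), (x, q, 19, r), (x, q, 22, d), (x, q, 23, a), (x, q, 30, u), (x, q, 4, v)}.
Selection B = x: {(x, q, 13, a), (x, q, 13, r), (x, q, 19, r), (x, q, 22, d), (x, q, 23, a), (x, q, 30, u), (x, q, 4, v)}
Keep only column(s) B, A (6 duplicate(s) eliminated): {(x, q)}

{(x, q)}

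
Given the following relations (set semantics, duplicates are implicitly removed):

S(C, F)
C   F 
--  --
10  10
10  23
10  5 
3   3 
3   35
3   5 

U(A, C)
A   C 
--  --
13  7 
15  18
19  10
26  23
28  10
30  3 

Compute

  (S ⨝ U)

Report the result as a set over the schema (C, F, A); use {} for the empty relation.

{(10, 10, 19), (10, 10, 28), (10, 23, 19), (10, 23, 28), (10, 5, 19), (10, 5, 28), (3, 3, 30), (3, 35, 30), (3, 5, 30)}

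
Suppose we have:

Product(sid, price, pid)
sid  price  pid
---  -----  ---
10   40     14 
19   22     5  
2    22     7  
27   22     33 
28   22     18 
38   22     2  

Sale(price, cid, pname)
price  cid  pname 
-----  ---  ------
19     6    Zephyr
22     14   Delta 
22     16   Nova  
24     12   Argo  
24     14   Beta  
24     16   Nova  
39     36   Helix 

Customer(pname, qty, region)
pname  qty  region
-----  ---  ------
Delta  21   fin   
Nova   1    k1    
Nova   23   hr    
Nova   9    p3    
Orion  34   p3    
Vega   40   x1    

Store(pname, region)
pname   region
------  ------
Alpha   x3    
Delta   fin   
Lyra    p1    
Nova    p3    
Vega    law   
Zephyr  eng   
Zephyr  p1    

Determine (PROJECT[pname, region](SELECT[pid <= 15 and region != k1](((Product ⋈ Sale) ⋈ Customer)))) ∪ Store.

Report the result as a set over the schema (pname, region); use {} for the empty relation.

{(Alpha, x3), (Delta, fin), (Lyra, p1), (Nova, hr), (Nova, p3), (Vega, law), (Zephyr, eng), (Zephyr, p1)}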